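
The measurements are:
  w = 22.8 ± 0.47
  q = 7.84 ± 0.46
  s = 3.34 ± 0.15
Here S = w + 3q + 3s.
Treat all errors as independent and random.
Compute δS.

1.53

Sums and differences: (δS)² = Σ (cᵢ δxᵢ)².
  (δw)² = 0.221;  (3·δq)² = 1.90;  (3·δs)² = 0.202
δS = √(2.33) = 1.53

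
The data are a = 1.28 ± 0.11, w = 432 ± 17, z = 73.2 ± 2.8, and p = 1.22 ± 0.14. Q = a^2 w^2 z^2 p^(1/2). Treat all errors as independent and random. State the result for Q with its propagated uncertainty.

Since Q is a product/quotient, work with relative uncertainties:
  (2·δa/a)² = (2×0.0859)² = 0.0295;  (2·δw/w)² = (2×0.0394)² = 0.00619;  (2·δz/z)² = (2×0.0383)² = 0.00585;  (½·δp/p)² = (0.5×0.115)² = 0.00329
δQ/Q = √(0.0449) = 0.212
Q = 1.81e+09, so δQ = 0.212 × 1.81e+09 = 3.83e+08.

(1.81 ± 0.383) × 10^9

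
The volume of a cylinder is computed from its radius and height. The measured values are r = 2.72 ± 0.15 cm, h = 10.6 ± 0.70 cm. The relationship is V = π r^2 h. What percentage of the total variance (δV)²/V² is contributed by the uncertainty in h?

(δV/V)² = (2·δr/r)² + (1·δh/h)²
  r term: (2×0.0551)² = 0.0122
  h term: (1×0.0660)² = 0.00436
Total = 0.0165. Share from h = 0.00436/0.0165 = 0.264.

26.4%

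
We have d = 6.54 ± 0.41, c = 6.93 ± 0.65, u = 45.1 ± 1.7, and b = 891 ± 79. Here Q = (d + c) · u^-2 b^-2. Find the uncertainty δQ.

Let w = d + c = 13.5. δw = √(δd² + δc²) = √(0.168 + 0.423) = 0.769, so δw/w = 0.0571.
Q is then a monomial in w, u, b:
δQ/Q = √((δw/w)² + (-2·δu/u)² + (-2·δb/b)²) = √(0.00326 + 0.00568 + 0.0314) = 0.201
Q = 8.34e-09, so δQ = 0.201 × 8.34e-09 = 1.68e-09.

1.68e-09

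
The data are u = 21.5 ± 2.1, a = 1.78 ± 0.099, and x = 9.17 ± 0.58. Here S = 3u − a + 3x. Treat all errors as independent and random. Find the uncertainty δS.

Absolute uncertainties add in quadrature for a linear combination:
  (3·δu)² = 39.7;  (δa)² = 0.00980;  (3·δx)² = 3.03
δS = √(42.7) = 6.54

6.54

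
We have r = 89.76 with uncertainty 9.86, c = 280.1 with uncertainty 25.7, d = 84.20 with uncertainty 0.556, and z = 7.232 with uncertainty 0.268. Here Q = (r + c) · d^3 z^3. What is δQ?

Let u = r + c = 369.9. δu = √(δr² + δc²) = √(97.2 + 660) = 27.5, so δu/u = 0.0744.
Q is then a monomial in u, d, z:
δQ/Q = √((δu/u)² + (3·δd/d)² + (3·δz/z)²) = √(0.00554 + 0.000392 + 0.0124) = 0.135
Q = 8.351e+10, so δQ = 0.135 × 8.351e+10 = 1.13e+10.

1.13e+10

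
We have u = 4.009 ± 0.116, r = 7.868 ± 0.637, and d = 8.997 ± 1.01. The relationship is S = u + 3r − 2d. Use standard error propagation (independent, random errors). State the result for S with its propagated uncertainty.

9.619 ± 2.78

Absolute uncertainties add in quadrature for a linear combination:
  (δu)² = 0.0135;  (3·δr)² = 3.65;  (2·δd)² = 4.08
δS = √(7.75) = 2.78
S = 9.619.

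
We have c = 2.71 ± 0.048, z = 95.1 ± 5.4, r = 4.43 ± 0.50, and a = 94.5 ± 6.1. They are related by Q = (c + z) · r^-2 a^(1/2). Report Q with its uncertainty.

48.4 ± 11.4

Let u = c + z = 97.8. δu = √(δc² + δz²) = √(0.00230 + 29.2) = 5.40, so δu/u = 0.0552.
Q is then a monomial in u, r, a:
δQ/Q = √((δu/u)² + (-2·δr/r)² + (½·δa/a)²) = √(0.00305 + 0.0510 + 0.00104) = 0.235
Q = 48.4, so δQ = 0.235 × 48.4 = 11.4.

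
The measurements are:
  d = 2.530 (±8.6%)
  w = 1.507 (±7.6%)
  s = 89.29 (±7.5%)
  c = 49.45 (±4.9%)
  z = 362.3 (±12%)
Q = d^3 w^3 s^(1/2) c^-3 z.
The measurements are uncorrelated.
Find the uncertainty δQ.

0.620

Since Q is a product/quotient, work with relative uncertainties:
  (3·δd/d)² = (3×0.0860)² = 0.0666;  (3·δw/w)² = (3×0.0760)² = 0.0520;  (½·δs/s)² = (0.5×0.0750)² = 0.00141;  (-3·δc/c)² = (-3×0.0490)² = 0.0216;  (1·δz/z)² = (1×0.120)² = 0.0144
δQ/Q = √(0.156) = 0.395
Q = 1.569, so δQ = 0.395 × 1.569 = 0.620.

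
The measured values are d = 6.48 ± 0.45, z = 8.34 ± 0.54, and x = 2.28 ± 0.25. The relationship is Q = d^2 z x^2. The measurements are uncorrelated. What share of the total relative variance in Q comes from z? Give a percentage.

(δQ/Q)² = (2·δd/d)² + (1·δz/z)² + (2·δx/x)²
  d term: (2×0.0694)² = 0.0193
  z term: (1×0.0647)² = 0.00419
  x term: (2×0.110)² = 0.0481
Total = 0.0716. Share from z = 0.00419/0.0716 = 0.0586.

5.86%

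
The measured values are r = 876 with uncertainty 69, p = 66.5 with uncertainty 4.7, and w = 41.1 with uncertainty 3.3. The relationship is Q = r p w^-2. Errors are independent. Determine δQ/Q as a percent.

19.2%

Each factor contributes (exponent × relative error)² to (δQ/Q)²:
  (1·δr/r)² = (1×0.0788)² = 0.00620;  (1·δp/p)² = (1×0.0707)² = 0.00500;  (-2·δw/w)² = (-2×0.0803)² = 0.0258
δQ/Q = √(0.0370) = 0.192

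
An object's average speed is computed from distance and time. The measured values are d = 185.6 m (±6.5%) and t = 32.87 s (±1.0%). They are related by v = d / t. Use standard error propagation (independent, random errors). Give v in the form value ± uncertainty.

Since v is a product/quotient, work with relative uncertainties:
  (1·δd/d)² = (1×0.0650)² = 0.00423;  (-1·δt/t)² = (-1×0.0100)² = 0.000100
δv/v = √(0.00433) = 0.0658
v = 5.646 m/s, so δv = 0.0658 × 5.646 = 0.371 m/s.

5.646 ± 0.371 m/s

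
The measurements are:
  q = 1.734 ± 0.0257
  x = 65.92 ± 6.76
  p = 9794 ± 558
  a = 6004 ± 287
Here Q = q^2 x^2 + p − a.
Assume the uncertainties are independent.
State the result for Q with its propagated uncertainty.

Let w = q^2·x^2 = 13070. δw/w = √((2·δq/q)² + (2·δx/x)²) = √(0.000879 + 0.0421) = 0.207, so δw = 2710.
Q = w + p − a: δQ = √(δw² + δp² + δa²) = √(7.33e+06 + 3.11e+05 + 82400) = 2780
Q = 16860.

16860 ± 2780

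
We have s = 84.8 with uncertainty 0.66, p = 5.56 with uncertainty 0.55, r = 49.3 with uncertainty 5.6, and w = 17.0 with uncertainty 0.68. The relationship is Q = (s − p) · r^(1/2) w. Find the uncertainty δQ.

Let u = s − p = 79.2. δu = √(δs² + δp²) = √(0.436 + 0.303) = 0.859, so δu/u = 0.0108.
Q is then a monomial in u, r, w:
δQ/Q = √((δu/u)² + (½·δr/r)² + (1·δw/w)²) = √(0.000118 + 0.00323 + 0.00160) = 0.0703
Q = 9460, so δQ = 0.0703 × 9460 = 665.

665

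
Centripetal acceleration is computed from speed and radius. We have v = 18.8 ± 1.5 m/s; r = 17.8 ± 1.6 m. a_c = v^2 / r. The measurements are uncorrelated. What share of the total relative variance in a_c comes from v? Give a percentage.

75.9%

(δa_c/a_c)² = (2·δv/v)² + (-1·δr/r)²
  v term: (2×0.0798)² = 0.0255
  r term: (-1×0.0899)² = 0.00808
Total = 0.0335. Share from v = 0.0255/0.0335 = 0.759.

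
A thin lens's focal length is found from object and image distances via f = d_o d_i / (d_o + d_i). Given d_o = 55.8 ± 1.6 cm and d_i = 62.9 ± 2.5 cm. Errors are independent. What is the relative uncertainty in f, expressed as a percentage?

2.41%

∂f/∂d_o = (d_i/(d_o+d_i))² = 0.281;  ∂f/∂d_i = (d_o/(d_o+d_i))² = 0.221
δf = √((∂f/∂d_o · δd_o)² + (∂f/∂d_i · δd_i)²) = √(0.202 + 0.305) = 0.712 cm
f = 29.6 cm, so δf/f = 0.712/29.6 = 0.0241.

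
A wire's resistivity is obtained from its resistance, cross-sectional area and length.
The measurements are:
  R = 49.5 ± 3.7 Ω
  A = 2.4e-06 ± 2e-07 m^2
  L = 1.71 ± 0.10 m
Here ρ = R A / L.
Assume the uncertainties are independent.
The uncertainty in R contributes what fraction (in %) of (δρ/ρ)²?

(δρ/ρ)² = (1·δR/R)² + (1·δA/A)² + (-1·δL/L)²
  R term: (1×0.0747)² = 0.00559
  A term: (1×0.0833)² = 0.00694
  L term: (-1×0.0585)² = 0.00342
Total = 0.0160. Share from R = 0.00559/0.0160 = 0.350.

35.0%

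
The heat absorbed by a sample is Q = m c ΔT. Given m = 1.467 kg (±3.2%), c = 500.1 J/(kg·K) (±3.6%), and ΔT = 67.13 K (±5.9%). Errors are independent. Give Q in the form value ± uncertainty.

Each factor contributes (exponent × relative error)² to (δQ/Q)²:
  (1·δm/m)² = (1×0.0320)² = 0.00102;  (1·δc/c)² = (1×0.0360)² = 0.00130;  (1·δΔT/ΔT)² = (1×0.0590)² = 0.00348
δQ/Q = √(0.00580) = 0.0762
Q = 49250 J, so δQ = 0.0762 × 49250 = 3750 J.

49250 ± 3750 J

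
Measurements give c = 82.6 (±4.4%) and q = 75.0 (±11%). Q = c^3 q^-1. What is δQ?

1290

Relative error in a monomial: (δQ/Q)² = Σ (nᵢ · δxᵢ/xᵢ)².
  (3·δc/c)² = (3×0.0440)² = 0.0174;  (-1·δq/q)² = (-1×0.110)² = 0.0121
δQ/Q = √(0.0295) = 0.172
Q = 7510, so δQ = 0.172 × 7510 = 1290.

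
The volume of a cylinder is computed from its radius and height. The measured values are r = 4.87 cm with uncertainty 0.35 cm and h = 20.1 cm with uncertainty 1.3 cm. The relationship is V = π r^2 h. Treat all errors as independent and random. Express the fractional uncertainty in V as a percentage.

V is a product of powers, so relative uncertainties combine in quadrature:
  (2·δr/r)² = (2×0.0719)² = 0.0207;  (1·δh/h)² = (1×0.0647)² = 0.00418
δV/V = √(0.0248) = 0.158

15.8%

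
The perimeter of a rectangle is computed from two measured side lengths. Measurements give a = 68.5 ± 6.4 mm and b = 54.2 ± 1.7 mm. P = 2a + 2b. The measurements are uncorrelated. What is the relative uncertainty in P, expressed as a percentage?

5.40%

Each term contributes (cᵢ δxᵢ)² to (δP)²:
  (2·δa)² = 164;  (2·δb)² = 11.6
δP = √(175) = 13.2 mm
P = 245 mm, so δP/P = 13.2/245 = 0.0540.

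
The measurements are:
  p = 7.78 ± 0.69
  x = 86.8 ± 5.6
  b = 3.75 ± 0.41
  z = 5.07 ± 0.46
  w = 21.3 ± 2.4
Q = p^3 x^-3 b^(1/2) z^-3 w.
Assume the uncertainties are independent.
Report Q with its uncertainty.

Each factor contributes (exponent × relative error)² to (δQ/Q)²:
  (3·δp/p)² = (3×0.0887)² = 0.0708;  (-3·δx/x)² = (-3×0.0645)² = 0.0375;  (½·δb/b)² = (0.5×0.109)² = 0.00299;  (-3·δz/z)² = (-3×0.0907)² = 0.0741;  (1·δw/w)² = (1×0.113)² = 0.0127
δQ/Q = √(0.198) = 0.445
Q = 0.000228, so δQ = 0.445 × 0.000228 = 0.000101.

0.000228 ± 0.000101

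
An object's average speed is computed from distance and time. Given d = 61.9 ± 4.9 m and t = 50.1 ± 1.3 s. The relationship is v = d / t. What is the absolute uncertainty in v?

v is a product of powers, so relative uncertainties combine in quadrature:
  (1·δd/d)² = (1×0.0792)² = 0.00627;  (-1·δt/t)² = (-1×0.0259)² = 0.000673
δv/v = √(0.00694) = 0.0833
v = 1.24 m/s, so δv = 0.0833 × 1.24 = 0.103 m/s.

0.103 m/s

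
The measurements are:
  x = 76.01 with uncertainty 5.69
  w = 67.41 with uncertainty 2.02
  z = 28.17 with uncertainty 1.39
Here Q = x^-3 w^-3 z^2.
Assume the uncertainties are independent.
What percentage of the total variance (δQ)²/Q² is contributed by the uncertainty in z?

14.3%

(δQ/Q)² = (-3·δx/x)² + (-3·δw/w)² + (2·δz/z)²
  x term: (-3×0.0749)² = 0.0504
  w term: (-3×0.0300)² = 0.00808
  z term: (2×0.0493)² = 0.00974
Total = 0.0683. Share from z = 0.00974/0.0683 = 0.143.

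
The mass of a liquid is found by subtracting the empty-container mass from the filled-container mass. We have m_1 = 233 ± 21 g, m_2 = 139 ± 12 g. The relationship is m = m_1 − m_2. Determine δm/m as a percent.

25.7%

For a sum/difference, combine absolute errors in quadrature:
  (δm_1)² = 441;  (δm_2)² = 144
δm = √(585) = 24.2 g
m = 94.0 g, so δm/m = 24.2/94.0 = 0.257.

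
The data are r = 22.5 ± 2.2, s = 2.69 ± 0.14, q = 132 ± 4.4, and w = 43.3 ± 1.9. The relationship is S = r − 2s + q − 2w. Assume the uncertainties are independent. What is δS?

Each term contributes (cᵢ δxᵢ)² to (δS)²:
  (δr)² = 4.84;  (2·δs)² = 0.0784;  (δq)² = 19.4;  (2·δw)² = 14.4
δS = √(38.7) = 6.22

6.22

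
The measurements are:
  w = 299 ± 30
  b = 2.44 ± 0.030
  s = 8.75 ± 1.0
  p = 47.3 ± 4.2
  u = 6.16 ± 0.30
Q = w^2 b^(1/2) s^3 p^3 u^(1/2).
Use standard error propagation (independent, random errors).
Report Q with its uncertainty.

Products/powers → add relative errors in quadrature, weighted by exponent:
  (2·δw/w)² = (2×0.100)² = 0.0403;  (½·δb/b)² = (0.5×0.0123)² = 3.78e-05;  (3·δs/s)² = (3×0.114)² = 0.118;  (3·δp/p)² = (3×0.0888)² = 0.0710;  (½·δu/u)² = (0.5×0.0487)² = 0.000593
δQ/Q = √(0.229) = 0.479
Q = 2.46e+13, so δQ = 0.479 × 2.46e+13 = 1.18e+13.

(2.46 ± 1.18) × 10^13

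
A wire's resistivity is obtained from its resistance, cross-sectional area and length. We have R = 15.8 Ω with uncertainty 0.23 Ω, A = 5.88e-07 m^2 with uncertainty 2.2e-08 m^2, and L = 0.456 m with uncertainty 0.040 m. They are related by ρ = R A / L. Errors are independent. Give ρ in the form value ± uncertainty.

Since ρ is a product/quotient, work with relative uncertainties:
  (1·δR/R)² = (1×0.0146)² = 0.000212;  (1·δA/A)² = (1×0.0374)² = 0.00140;  (-1·δL/L)² = (-1×0.0877)² = 0.00769
δρ/ρ = √(0.00931) = 0.0965
ρ = 2.04e-05 Ω·m, so δρ = 0.0965 × 2.04e-05 = 1.97e-06 Ω·m.

(2.04 ± 0.197) × 10^-5 Ω·m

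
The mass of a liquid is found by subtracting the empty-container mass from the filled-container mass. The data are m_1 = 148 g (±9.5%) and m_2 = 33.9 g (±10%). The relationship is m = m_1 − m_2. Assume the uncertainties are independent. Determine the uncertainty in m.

14.5 g

m is a linear combination, so absolute uncertainties add in quadrature:
  (δm_1)² = 198;  (δm_2)² = 11.5
δm = √(209) = 14.5 g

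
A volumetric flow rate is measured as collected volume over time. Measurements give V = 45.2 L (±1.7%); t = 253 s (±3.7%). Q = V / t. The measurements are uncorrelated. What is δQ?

Q is a product of powers, so relative uncertainties combine in quadrature:
  (1·δV/V)² = (1×0.0170)² = 0.000289;  (-1·δt/t)² = (-1×0.0370)² = 0.00137
δQ/Q = √(0.00166) = 0.0407
Q = 0.179 L/s, so δQ = 0.0407 × 0.179 = 0.00727 L/s.

0.00727 L/s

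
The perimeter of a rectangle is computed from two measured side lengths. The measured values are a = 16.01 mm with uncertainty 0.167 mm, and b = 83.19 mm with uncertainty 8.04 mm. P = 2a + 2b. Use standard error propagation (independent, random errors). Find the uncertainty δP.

16.1 mm

For a sum/difference, combine absolute errors in quadrature:
  (2·δa)² = 0.112;  (2·δb)² = 259
δP = √(259) = 16.1 mm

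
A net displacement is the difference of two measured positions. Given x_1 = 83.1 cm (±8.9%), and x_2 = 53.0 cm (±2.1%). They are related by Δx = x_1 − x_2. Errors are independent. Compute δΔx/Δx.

0.248

Each term contributes (cᵢ δxᵢ)² to (δΔx)²:
  (δx_1)² = 54.7;  (δx_2)² = 1.24
δΔx = √(55.9) = 7.48 cm
Δx = 30.1 cm, so δΔx/Δx = 7.48/30.1 = 0.248.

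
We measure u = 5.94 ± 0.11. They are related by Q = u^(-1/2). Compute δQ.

Relative error in a monomial: (δQ/Q)² = Σ (nᵢ · δxᵢ/xᵢ)².
  (−½·δu/u)² = (-0.5×0.0185)² = 8.57e-05
δQ/Q = √(8.57e-05) = 0.00926
Q = 0.410, so δQ = 0.00926 × 0.410 = 0.00380.

0.00380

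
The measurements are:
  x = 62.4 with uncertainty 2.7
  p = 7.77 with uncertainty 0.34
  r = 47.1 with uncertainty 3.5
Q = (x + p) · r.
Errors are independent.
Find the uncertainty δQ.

Let u = x + p = 70.2. δu = √(δx² + δp²) = √(7.29 + 0.116) = 2.72, so δu/u = 0.0388.
Q is then a monomial in u, r:
δQ/Q = √((δu/u)² + (1·δr/r)²) = √(0.00150 + 0.00552) = 0.0838
Q = 3310, so δQ = 0.0838 × 3310 = 277.

277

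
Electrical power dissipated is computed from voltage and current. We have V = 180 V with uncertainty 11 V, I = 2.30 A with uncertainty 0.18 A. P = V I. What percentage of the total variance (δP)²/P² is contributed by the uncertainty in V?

37.9%

(δP/P)² = (1·δV/V)² + (1·δI/I)²
  V term: (1×0.0611)² = 0.00373
  I term: (1×0.0783)² = 0.00612
Total = 0.00986. Share from V = 0.00373/0.00986 = 0.379.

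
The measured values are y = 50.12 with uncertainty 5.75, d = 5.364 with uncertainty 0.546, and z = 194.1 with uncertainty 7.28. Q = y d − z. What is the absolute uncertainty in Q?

41.9

Let p = y·d = 268.8. δp/p = √((1·δy/y)² + (1·δd/d)²) = √(0.0132 + 0.0104) = 0.153, so δp = 41.2.
Q = p − z: δQ = √(δp² + δz²) = √(1700 + 53.0) = 41.9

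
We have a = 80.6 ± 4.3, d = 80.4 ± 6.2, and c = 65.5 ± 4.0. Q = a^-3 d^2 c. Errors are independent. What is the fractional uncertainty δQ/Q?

Products/powers → add relative errors in quadrature, weighted by exponent:
  (-3·δa/a)² = (-3×0.0533)² = 0.0256;  (2·δd/d)² = (2×0.0771)² = 0.0238;  (1·δc/c)² = (1×0.0611)² = 0.00373
δQ/Q = √(0.0531) = 0.231

0.231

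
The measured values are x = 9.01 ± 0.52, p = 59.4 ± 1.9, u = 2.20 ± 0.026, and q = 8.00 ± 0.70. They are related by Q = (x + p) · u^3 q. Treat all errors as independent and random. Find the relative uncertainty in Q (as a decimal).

0.0987

Let w = x + p = 68.4. δw = √(δx² + δp²) = √(0.270 + 3.61) = 1.97, so δw/w = 0.0288.
Q is then a monomial in w, u, q:
δQ/Q = √((δw/w)² + (3·δu/u)² + (1·δq/q)²) = √(0.000829 + 0.00126 + 0.00766) = 0.0987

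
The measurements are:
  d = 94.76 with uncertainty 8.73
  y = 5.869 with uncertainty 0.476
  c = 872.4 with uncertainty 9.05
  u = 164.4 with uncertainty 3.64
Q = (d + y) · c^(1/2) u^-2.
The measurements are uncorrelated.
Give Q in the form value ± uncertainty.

0.1100 ± 0.0107

Let w = d + y = 100.6. δw = √(δd² + δy²) = √(76.2 + 0.227) = 8.74, so δw/w = 0.0869.
Q is then a monomial in w, c, u:
δQ/Q = √((δw/w)² + (½·δc/c)² + (-2·δu/u)²) = √(0.00755 + 2.69e-05 + 0.00196) = 0.0977
Q = 0.1100, so δQ = 0.0977 × 0.1100 = 0.0107.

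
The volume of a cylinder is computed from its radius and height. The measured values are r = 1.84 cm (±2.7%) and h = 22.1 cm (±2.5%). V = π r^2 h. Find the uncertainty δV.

14.0 cm^3

Since V is a product/quotient, work with relative uncertainties:
  (2·δr/r)² = (2×0.0270)² = 0.00292;  (1·δh/h)² = (1×0.0250)² = 0.000625
δV/V = √(0.00354) = 0.0595
V = 235 cm^3, so δV = 0.0595 × 235 = 14.0 cm^3.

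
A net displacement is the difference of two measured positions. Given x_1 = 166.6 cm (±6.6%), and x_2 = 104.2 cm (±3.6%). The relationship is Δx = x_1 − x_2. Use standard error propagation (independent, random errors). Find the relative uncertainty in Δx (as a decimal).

Δx is a linear combination, so absolute uncertainties add in quadrature:
  (δx_1)² = 121;  (δx_2)² = 14.1
δΔx = √(135) = 11.6 cm
Δx = 62.40 cm, so δΔx/Δx = 11.6/62.40 = 0.186.

0.186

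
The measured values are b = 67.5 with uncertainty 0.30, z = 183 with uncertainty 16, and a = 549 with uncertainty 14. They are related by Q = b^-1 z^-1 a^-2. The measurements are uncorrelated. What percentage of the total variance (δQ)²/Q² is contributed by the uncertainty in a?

25.3%

(δQ/Q)² = (-1·δb/b)² + (-1·δz/z)² + (-2·δa/a)²
  b term: (-1×0.00444)² = 1.98e-05
  z term: (-1×0.0874)² = 0.00764
  a term: (-2×0.0255)² = 0.00260
Total = 0.0103. Share from a = 0.00260/0.0103 = 0.253.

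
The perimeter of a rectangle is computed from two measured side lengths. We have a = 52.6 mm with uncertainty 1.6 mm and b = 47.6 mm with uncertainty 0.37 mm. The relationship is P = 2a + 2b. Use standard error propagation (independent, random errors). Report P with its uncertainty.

Sums and differences: (δP)² = Σ (cᵢ δxᵢ)².
  (2·δa)² = 10.2;  (2·δb)² = 0.548
δP = √(10.8) = 3.28 mm
P = 200 mm.

200 ± 3.28 mm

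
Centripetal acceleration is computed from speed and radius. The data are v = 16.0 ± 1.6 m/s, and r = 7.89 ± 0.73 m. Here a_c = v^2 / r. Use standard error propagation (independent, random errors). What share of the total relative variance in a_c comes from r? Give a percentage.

17.6%

(δa_c/a_c)² = (2·δv/v)² + (-1·δr/r)²
  v term: (2×0.100)² = 0.0400
  r term: (-1×0.0925)² = 0.00856
Total = 0.0486. Share from r = 0.00856/0.0486 = 0.176.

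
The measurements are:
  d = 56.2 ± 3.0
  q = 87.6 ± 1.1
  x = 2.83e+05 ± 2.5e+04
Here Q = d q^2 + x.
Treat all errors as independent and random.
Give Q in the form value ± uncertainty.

Let p = d·q^2 = 4.31e+05. δp/p = √((1·δd/d)² + (2·δq/q)²) = √(0.00285 + 0.000631) = 0.0590, so δp = 25400.
Q = p + x: δQ = √(δp² + δx²) = √(6.47e+08 + 6.25e+08) = 35700
Q = 7.14e+05.

(7.14 ± 0.357) × 10^5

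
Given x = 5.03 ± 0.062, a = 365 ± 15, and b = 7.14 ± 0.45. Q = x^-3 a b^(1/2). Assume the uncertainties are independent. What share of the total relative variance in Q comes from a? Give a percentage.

(δQ/Q)² = (-3·δx/x)² + (1·δa/a)² + (½·δb/b)²
  x term: (-3×0.0123)² = 0.00137
  a term: (1×0.0411)² = 0.00169
  b term: (0.5×0.0630)² = 0.000993
Total = 0.00405. Share from a = 0.00169/0.00405 = 0.417.

41.7%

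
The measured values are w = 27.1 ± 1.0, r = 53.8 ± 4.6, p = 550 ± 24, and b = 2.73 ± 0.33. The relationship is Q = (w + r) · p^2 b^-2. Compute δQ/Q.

0.264

Let u = w + r = 80.9. δu = √(δw² + δr²) = √(1.00 + 21.2) = 4.71, so δu/u = 0.0582.
Q is then a monomial in u, p, b:
δQ/Q = √((δu/u)² + (2·δp/p)² + (-2·δb/b)²) = √(0.00339 + 0.00762 + 0.0584) = 0.264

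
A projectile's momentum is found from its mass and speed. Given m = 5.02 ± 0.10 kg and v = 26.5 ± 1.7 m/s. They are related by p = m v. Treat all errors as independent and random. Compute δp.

Each factor contributes (exponent × relative error)² to (δp/p)²:
  (1·δm/m)² = (1×0.0199)² = 0.000397;  (1·δv/v)² = (1×0.0642)² = 0.00412
δp/p = √(0.00451) = 0.0672
p = 133 kg·m/s, so δp = 0.0672 × 133 = 8.94 kg·m/s.

8.94 kg·m/s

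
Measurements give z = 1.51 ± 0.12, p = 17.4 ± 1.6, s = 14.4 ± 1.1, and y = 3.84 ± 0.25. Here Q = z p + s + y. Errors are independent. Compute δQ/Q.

0.0761

Let w = z·p = 26.3. δw/w = √((1·δz/z)² + (1·δp/p)²) = √(0.00632 + 0.00846) = 0.122, so δw = 3.19.
Q = w + s + y: δQ = √(δw² + δs² + δy²) = √(10.2 + 1.21 + 0.0625) = 3.39
Q = 44.5, so δQ/Q = 3.39/44.5 = 0.0761.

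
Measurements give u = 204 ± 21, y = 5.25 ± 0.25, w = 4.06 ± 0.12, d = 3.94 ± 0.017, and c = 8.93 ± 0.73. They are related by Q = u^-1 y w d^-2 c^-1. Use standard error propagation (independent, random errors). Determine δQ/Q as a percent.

14.3%

Q is a product of powers, so relative uncertainties combine in quadrature:
  (-1·δu/u)² = (-1×0.103)² = 0.0106;  (1·δy/y)² = (1×0.0476)² = 0.00227;  (1·δw/w)² = (1×0.0296)² = 0.000874;  (-2·δd/d)² = (-2×0.00431)² = 7.45e-05;  (-1·δc/c)² = (-1×0.0817)² = 0.00668
δQ/Q = √(0.0205) = 0.143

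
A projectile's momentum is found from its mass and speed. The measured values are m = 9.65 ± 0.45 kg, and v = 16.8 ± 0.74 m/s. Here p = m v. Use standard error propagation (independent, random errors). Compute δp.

10.4 kg·m/s

Since p is a product/quotient, work with relative uncertainties:
  (1·δm/m)² = (1×0.0466)² = 0.00217;  (1·δv/v)² = (1×0.0440)² = 0.00194
δp/p = √(0.00411) = 0.0641
p = 162 kg·m/s, so δp = 0.0641 × 162 = 10.4 kg·m/s.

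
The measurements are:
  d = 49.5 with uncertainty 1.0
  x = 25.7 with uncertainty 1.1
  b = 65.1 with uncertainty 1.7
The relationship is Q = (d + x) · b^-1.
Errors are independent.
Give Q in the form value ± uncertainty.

Let u = d + x = 75.2. δu = √(δd² + δx²) = √(1.00 + 1.21) = 1.49, so δu/u = 0.0198.
Q is then a monomial in u, b:
δQ/Q = √((δu/u)² + (-1·δb/b)²) = √(0.000391 + 0.000682) = 0.0328
Q = 1.16, so δQ = 0.0328 × 1.16 = 0.0378.

1.16 ± 0.0378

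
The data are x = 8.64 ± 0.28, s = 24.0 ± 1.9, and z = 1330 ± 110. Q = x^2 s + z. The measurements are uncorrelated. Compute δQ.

Let p = x^2·s = 1790. δp/p = √((2·δx/x)² + (1·δs/s)²) = √(0.00420 + 0.00627) = 0.102, so δp = 183.
Q = p + z: δQ = √(δp² + δz²) = √(33600 + 12100) = 214

214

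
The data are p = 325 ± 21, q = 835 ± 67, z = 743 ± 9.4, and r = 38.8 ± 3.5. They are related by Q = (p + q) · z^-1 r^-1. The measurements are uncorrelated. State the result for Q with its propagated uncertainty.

0.0402 ± 0.00440

Let u = p + q = 1160. δu = √(δp² + δq²) = √(441 + 4490) = 70.2, so δu/u = 0.0605.
Q is then a monomial in u, z, r:
δQ/Q = √((δu/u)² + (-1·δz/z)² + (-1·δr/r)²) = √(0.00366 + 0.000160 + 0.00814) = 0.109
Q = 0.0402, so δQ = 0.109 × 0.0402 = 0.00440.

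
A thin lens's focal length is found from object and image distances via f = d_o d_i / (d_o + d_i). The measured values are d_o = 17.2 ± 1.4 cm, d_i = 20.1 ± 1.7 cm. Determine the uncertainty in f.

∂f/∂d_o = (d_i/(d_o+d_i))² = 0.290;  ∂f/∂d_i = (d_o/(d_o+d_i))² = 0.213
δf = √((∂f/∂d_o · δd_o)² + (∂f/∂d_i · δd_i)²) = √(0.165 + 0.131) = 0.544 cm

0.544 cm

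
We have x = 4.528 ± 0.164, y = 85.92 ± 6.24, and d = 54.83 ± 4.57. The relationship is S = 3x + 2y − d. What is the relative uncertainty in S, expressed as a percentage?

10.2%

Each term contributes (cᵢ δxᵢ)² to (δS)²:
  (3·δx)² = 0.242;  (2·δy)² = 156;  (δd)² = 20.9
δS = √(177) = 13.3
S = 130.6, so δS/S = 13.3/130.6 = 0.102.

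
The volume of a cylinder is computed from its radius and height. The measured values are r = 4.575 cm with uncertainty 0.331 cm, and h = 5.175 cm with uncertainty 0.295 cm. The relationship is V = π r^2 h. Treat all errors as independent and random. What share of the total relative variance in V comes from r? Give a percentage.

(δV/V)² = (2·δr/r)² + (1·δh/h)²
  r term: (2×0.0723)² = 0.0209
  h term: (1×0.0570)² = 0.00325
Total = 0.0242. Share from r = 0.0209/0.0242 = 0.866.

86.6%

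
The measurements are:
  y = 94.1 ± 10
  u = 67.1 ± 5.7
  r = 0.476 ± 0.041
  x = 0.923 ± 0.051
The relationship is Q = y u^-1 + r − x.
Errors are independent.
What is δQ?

Let p = y·u^-1 = 1.40. δp/p = √((1·δy/y)² + (-1·δu/u)²) = √(0.0113 + 0.00722) = 0.136, so δp = 0.191.
Q = p + r − x: δQ = √(δp² + δr² + δx²) = √(0.0364 + 0.00168 + 0.00260) = 0.202

0.202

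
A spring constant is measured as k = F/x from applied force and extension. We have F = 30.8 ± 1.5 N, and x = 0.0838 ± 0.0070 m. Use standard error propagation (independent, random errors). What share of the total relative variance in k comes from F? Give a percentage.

(δk/k)² = (1·δF/F)² + (-1·δx/x)²
  F term: (1×0.0487)² = 0.00237
  x term: (-1×0.0835)² = 0.00698
Total = 0.00935. Share from F = 0.00237/0.00935 = 0.254.

25.4%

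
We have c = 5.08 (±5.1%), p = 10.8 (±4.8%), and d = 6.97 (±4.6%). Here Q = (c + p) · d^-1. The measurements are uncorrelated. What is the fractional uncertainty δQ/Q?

0.0587

Let u = c + p = 15.9. δu = √(δc² + δp²) = √(0.0671 + 0.269) = 0.580, so δu/u = 0.0365.
Q is then a monomial in u, d:
δQ/Q = √((δu/u)² + (-1·δd/d)²) = √(0.00133 + 0.00212) = 0.0587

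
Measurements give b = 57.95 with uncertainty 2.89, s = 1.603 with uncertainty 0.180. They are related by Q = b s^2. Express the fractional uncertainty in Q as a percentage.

23.0%

For a monomial Q ∝ b, s^2, fractional errors add in quadrature:
  (1·δb/b)² = (1×0.0499)² = 0.00249;  (2·δs/s)² = (2×0.112)² = 0.0504
δQ/Q = √(0.0529) = 0.230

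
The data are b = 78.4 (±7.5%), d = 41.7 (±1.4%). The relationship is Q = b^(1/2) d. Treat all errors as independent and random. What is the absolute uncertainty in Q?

14.8

Products/powers → add relative errors in quadrature, weighted by exponent:
  (½·δb/b)² = (0.5×0.0750)² = 0.00141;  (1·δd/d)² = (1×0.0140)² = 0.000196
δQ/Q = √(0.00160) = 0.0400
Q = 369, so δQ = 0.0400 × 369 = 14.8.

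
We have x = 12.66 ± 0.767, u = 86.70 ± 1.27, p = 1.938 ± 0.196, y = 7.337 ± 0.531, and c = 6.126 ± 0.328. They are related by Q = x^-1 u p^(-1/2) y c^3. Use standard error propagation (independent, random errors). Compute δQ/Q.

Relative error in a monomial: (δQ/Q)² = Σ (nᵢ · δxᵢ/xᵢ)².
  (-1·δx/x)² = (-1×0.0606)² = 0.00367;  (1·δu/u)² = (1×0.0146)² = 0.000215;  (−½·δp/p)² = (-0.5×0.101)² = 0.00256;  (1·δy/y)² = (1×0.0724)² = 0.00524;  (3·δc/c)² = (3×0.0535)² = 0.0258
δQ/Q = √(0.0375) = 0.194

0.194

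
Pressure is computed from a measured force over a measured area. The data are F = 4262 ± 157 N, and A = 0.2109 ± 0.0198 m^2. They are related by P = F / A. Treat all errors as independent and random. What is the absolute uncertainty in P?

2040 Pa

Relative error in a monomial: (δP/P)² = Σ (nᵢ · δxᵢ/xᵢ)².
  (1·δF/F)² = (1×0.0368)² = 0.00136;  (-1·δA/A)² = (-1×0.0939)² = 0.00881
δP/P = √(0.0102) = 0.101
P = 20210 Pa, so δP = 0.101 × 20210 = 2040 Pa.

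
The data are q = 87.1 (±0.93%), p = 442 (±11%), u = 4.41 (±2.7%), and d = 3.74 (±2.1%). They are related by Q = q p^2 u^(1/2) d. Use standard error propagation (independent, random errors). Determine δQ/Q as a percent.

22.2%

For a monomial Q ∝ q, p^2, u^(1/2), d, fractional errors add in quadrature:
  (1·δq/q)² = (1×0.00930)² = 8.65e-05;  (2·δp/p)² = (2×0.110)² = 0.0484;  (½·δu/u)² = (0.5×0.0270)² = 0.000182;  (1·δd/d)² = (1×0.0210)² = 0.000441
δQ/Q = √(0.0491) = 0.222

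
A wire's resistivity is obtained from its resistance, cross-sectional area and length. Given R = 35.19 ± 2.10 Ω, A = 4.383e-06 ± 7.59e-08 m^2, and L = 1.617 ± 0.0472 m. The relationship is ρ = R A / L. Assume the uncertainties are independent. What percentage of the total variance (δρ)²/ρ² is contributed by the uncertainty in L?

18.1%

(δρ/ρ)² = (1·δR/R)² + (1·δA/A)² + (-1·δL/L)²
  R term: (1×0.0597)² = 0.00356
  A term: (1×0.0173)² = 0.000300
  L term: (-1×0.0292)² = 0.000852
Total = 0.00471. Share from L = 0.000852/0.00471 = 0.181.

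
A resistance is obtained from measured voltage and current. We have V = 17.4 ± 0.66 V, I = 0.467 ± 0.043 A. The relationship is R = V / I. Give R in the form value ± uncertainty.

For a monomial R ∝ V, I^-1, fractional errors add in quadrature:
  (1·δV/V)² = (1×0.0379)² = 0.00144;  (-1·δI/I)² = (-1×0.0921)² = 0.00848
δR/R = √(0.00992) = 0.0996
R = 37.3 Ω, so δR = 0.0996 × 37.3 = 3.71 Ω.

37.3 ± 3.71 Ω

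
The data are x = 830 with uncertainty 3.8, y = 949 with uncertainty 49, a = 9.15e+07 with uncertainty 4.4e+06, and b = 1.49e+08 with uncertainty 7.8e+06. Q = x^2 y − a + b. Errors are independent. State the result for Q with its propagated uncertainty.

(7.11 ± 0.354) × 10^8

Let p = x^2·y = 6.54e+08. δp/p = √((2·δx/x)² + (1·δy/y)²) = √(8.38e-05 + 0.00267) = 0.0524, so δp = 3.43e+07.
Q = p − a + b: δQ = √(δp² + δa² + δb²) = √(1.18e+15 + 1.94e+13 + 6.08e+13) = 3.54e+07
Q = 7.11e+08.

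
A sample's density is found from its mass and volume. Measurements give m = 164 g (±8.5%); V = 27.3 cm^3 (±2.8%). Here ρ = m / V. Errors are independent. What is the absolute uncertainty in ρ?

0.538 g/cm^3

Since ρ is a product/quotient, work with relative uncertainties:
  (1·δm/m)² = (1×0.0850)² = 0.00723;  (-1·δV/V)² = (-1×0.0280)² = 0.000784
δρ/ρ = √(0.00801) = 0.0895
ρ = 6.01 g/cm^3, so δρ = 0.0895 × 6.01 = 0.538 g/cm^3.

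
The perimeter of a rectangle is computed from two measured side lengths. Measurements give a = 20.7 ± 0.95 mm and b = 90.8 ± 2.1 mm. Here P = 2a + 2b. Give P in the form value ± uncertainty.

223 ± 4.61 mm

Absolute uncertainties add in quadrature for a linear combination:
  (2·δa)² = 3.61;  (2·δb)² = 17.6
δP = √(21.2) = 4.61 mm
P = 223 mm.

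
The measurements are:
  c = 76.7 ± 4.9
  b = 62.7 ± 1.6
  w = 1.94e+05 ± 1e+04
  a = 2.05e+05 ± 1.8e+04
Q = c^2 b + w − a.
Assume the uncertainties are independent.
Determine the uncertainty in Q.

Let p = c^2·b = 3.69e+05. δp/p = √((2·δc/c)² + (1·δb/b)²) = √(0.0163 + 0.000651) = 0.130, so δp = 48100.
Q = p + w − a: δQ = √(δp² + δw² + δa²) = √(2.31e+09 + 1e+08 + 3.24e+08) = 52300

52300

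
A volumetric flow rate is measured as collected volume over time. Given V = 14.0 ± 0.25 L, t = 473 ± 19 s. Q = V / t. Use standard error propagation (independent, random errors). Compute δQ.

Relative error in a monomial: (δQ/Q)² = Σ (nᵢ · δxᵢ/xᵢ)².
  (1·δV/V)² = (1×0.0179)² = 0.000319;  (-1·δt/t)² = (-1×0.0402)² = 0.00161
δQ/Q = √(0.00193) = 0.0440
Q = 0.0296 L/s, so δQ = 0.0440 × 0.0296 = 0.00130 L/s.

0.00130 L/s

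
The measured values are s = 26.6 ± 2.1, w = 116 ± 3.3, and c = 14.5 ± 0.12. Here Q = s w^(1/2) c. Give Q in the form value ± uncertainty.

Q is a product of powers, so relative uncertainties combine in quadrature:
  (1·δs/s)² = (1×0.0789)² = 0.00623;  (½·δw/w)² = (0.5×0.0284)² = 0.000202;  (1·δc/c)² = (1×0.00828)² = 6.85e-05
δQ/Q = √(0.00650) = 0.0806
Q = 4150, so δQ = 0.0806 × 4150 = 335.

4150 ± 335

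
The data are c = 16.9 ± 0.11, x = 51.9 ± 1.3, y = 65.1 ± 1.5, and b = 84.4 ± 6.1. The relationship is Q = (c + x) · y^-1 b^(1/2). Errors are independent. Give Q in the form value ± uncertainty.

9.71 ± 0.455

Let u = c + x = 68.8. δu = √(δc² + δx²) = √(0.0121 + 1.69) = 1.30, so δu/u = 0.0190.
Q is then a monomial in u, y, b:
δQ/Q = √((δu/u)² + (-1·δy/y)² + (½·δb/b)²) = √(0.000360 + 0.000531 + 0.00131) = 0.0469
Q = 9.71, so δQ = 0.0469 × 9.71 = 0.455.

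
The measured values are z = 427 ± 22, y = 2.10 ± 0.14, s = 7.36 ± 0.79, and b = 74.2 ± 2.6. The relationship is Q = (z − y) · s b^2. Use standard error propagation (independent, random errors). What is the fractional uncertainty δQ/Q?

Let u = z − y = 425. δu = √(δz² + δy²) = √(484 + 0.0196) = 22.0, so δu/u = 0.0518.
Q is then a monomial in u, s, b:
δQ/Q = √((δu/u)² + (1·δs/s)² + (2·δb/b)²) = √(0.00268 + 0.0115 + 0.00491) = 0.138

0.138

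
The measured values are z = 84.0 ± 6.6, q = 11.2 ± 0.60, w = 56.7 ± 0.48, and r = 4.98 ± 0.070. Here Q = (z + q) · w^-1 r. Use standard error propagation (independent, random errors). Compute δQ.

Let u = z + q = 95.2. δu = √(δz² + δq²) = √(43.6 + 0.360) = 6.63, so δu/u = 0.0696.
Q is then a monomial in u, w, r:
δQ/Q = √((δu/u)² + (-1·δw/w)² + (1·δr/r)²) = √(0.00485 + 7.17e-05 + 0.000198) = 0.0715
Q = 8.36, so δQ = 0.0715 × 8.36 = 0.598.

0.598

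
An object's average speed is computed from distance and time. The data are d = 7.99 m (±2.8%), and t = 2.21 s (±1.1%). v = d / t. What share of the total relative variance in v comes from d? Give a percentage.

86.6%

(δv/v)² = (1·δd/d)² + (-1·δt/t)²
  d term: (1×0.0280)² = 0.000784
  t term: (-1×0.0110)² = 0.000121
Total = 0.000905. Share from d = 0.000784/0.000905 = 0.866.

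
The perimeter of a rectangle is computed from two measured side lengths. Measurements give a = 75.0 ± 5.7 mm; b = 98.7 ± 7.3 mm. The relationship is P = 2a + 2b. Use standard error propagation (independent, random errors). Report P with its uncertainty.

347 ± 18.5 mm

For a sum/difference, combine absolute errors in quadrature:
  (2·δa)² = 130;  (2·δb)² = 213
δP = √(343) = 18.5 mm
P = 347 mm.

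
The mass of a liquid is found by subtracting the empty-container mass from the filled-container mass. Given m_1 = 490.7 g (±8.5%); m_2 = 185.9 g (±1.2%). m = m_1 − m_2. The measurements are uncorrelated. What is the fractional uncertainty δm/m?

0.137

Absolute uncertainties add in quadrature for a linear combination:
  (δm_1)² = 1740;  (δm_2)² = 4.98
δm = √(1740) = 41.8 g
m = 304.8 g, so δm/m = 41.8/304.8 = 0.137.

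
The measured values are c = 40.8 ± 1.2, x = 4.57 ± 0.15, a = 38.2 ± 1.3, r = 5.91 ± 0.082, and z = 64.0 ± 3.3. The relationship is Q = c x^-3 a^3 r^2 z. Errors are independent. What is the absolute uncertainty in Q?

Each factor contributes (exponent × relative error)² to (δQ/Q)²:
  (1·δc/c)² = (1×0.0294)² = 0.000865;  (-3·δx/x)² = (-3×0.0328)² = 0.00970;  (3·δa/a)² = (3×0.0340)² = 0.0104;  (2·δr/r)² = (2×0.0139)² = 0.000770;  (1·δz/z)² = (1×0.0516)² = 0.00266
δQ/Q = √(0.0244) = 0.156
Q = 5.33e+07, so δQ = 0.156 × 5.33e+07 = 8.32e+06.

8.32e+06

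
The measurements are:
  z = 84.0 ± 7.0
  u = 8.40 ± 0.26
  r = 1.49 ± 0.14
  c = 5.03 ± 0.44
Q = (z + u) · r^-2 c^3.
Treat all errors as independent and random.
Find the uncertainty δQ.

Let w = z + u = 92.4. δw = √(δz² + δu²) = √(49.0 + 0.0676) = 7.00, so δw/w = 0.0758.
Q is then a monomial in w, r, c:
δQ/Q = √((δw/w)² + (-2·δr/r)² + (3·δc/c)²) = √(0.00575 + 0.0353 + 0.0689) = 0.332
Q = 5300, so δQ = 0.332 × 5300 = 1760.

1760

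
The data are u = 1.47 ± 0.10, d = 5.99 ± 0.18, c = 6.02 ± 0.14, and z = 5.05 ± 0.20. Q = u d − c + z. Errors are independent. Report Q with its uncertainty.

Let p = u·d = 8.81. δp/p = √((1·δu/u)² + (1·δd/d)²) = √(0.00463 + 0.000903) = 0.0744, so δp = 0.655.
Q = p − c + z: δQ = √(δp² + δc² + δz²) = √(0.429 + 0.0196 + 0.0400) = 0.699
Q = 7.84.

7.84 ± 0.699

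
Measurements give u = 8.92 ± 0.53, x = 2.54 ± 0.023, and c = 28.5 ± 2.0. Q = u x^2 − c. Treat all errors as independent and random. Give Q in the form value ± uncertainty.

29.0 ± 4.10

Let p = u·x^2 = 57.5. δp/p = √((1·δu/u)² + (2·δx/x)²) = √(0.00353 + 0.000328) = 0.0621, so δp = 3.57.
Q = p − c: δQ = √(δp² + δc²) = √(12.8 + 4.00) = 4.10
Q = 29.0.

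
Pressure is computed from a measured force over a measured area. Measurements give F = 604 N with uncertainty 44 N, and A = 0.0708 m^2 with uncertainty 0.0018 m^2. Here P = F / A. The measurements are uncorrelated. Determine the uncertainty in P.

658 Pa

Relative error in a monomial: (δP/P)² = Σ (nᵢ · δxᵢ/xᵢ)².
  (1·δF/F)² = (1×0.0728)² = 0.00531;  (-1·δA/A)² = (-1×0.0254)² = 0.000646
δP/P = √(0.00595) = 0.0772
P = 8530 Pa, so δP = 0.0772 × 8530 = 658 Pa.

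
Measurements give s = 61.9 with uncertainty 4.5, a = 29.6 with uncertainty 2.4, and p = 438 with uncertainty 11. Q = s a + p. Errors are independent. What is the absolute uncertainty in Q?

Let w = s·a = 1830. δw/w = √((1·δs/s)² + (1·δa/a)²) = √(0.00528 + 0.00657) = 0.109, so δw = 200.
Q = w + p: δQ = √(δw² + δp²) = √(39800 + 121) = 200

200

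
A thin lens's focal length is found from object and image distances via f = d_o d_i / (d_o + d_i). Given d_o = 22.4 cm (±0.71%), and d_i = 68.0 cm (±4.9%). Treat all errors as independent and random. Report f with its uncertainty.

∂f/∂d_o = (d_i/(d_o+d_i))² = 0.566;  ∂f/∂d_i = (d_o/(d_o+d_i))² = 0.0614
δf = √((∂f/∂d_o · δd_o)² + (∂f/∂d_i · δd_i)²) = √(0.00810 + 0.0419) = 0.223 cm
f = 16.8 cm.

16.8 ± 0.223 cm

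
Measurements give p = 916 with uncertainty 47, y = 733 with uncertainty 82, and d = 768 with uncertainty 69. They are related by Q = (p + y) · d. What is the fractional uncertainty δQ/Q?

0.107

Let u = p + y = 1650. δu = √(δp² + δy²) = √(2210 + 6720) = 94.5, so δu/u = 0.0573.
Q is then a monomial in u, d:
δQ/Q = √((δu/u)² + (1·δd/d)²) = √(0.00329 + 0.00807) = 0.107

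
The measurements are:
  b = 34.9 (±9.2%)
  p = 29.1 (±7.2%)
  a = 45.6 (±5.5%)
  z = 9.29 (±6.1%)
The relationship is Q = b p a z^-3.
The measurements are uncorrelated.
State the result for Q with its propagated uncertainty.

Q is a product of powers, so relative uncertainties combine in quadrature:
  (1·δb/b)² = (1×0.0920)² = 0.00846;  (1·δp/p)² = (1×0.0720)² = 0.00518;  (1·δa/a)² = (1×0.0550)² = 0.00302;  (-3·δz/z)² = (-3×0.0610)² = 0.0335
δQ/Q = √(0.0502) = 0.224
Q = 57.8, so δQ = 0.224 × 57.8 = 12.9.

57.8 ± 12.9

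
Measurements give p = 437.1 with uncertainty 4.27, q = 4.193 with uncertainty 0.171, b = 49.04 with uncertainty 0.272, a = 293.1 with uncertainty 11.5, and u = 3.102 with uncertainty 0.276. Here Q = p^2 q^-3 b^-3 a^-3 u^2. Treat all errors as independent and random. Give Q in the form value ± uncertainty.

(8.398 ± 2.08) × 10^-9

Each factor contributes (exponent × relative error)² to (δQ/Q)²:
  (2·δp/p)² = (2×0.00977)² = 0.000382;  (-3·δq/q)² = (-3×0.0408)² = 0.0150;  (-3·δb/b)² = (-3×0.00555)² = 0.000277;  (-3·δa/a)² = (-3×0.0392)² = 0.0139;  (2·δu/u)² = (2×0.0890)² = 0.0317
δQ/Q = √(0.0611) = 0.247
Q = 8.398e-09, so δQ = 0.247 × 8.398e-09 = 2.08e-09.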